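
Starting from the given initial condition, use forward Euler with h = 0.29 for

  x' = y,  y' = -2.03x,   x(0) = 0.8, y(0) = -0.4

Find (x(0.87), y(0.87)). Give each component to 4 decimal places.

0.0621, -1.5276

Euler on (x,y): x_{n+1} = x_n + h·x', y_{n+1} = y_n + h·y'.
0.000000: (0.800000, -0.400000); f=(-0.400000, -1.624000) → (0.684000, -0.870960)
0.290000: (0.684000, -0.870960); f=(-0.870960, -1.388520) → (0.431422, -1.273631)
0.580000: (0.431422, -1.273631); f=(-1.273631, -0.875786) → (0.062069, -1.527609)
(x(0.87), y(0.87)) ≈ (0.0621, -1.5276)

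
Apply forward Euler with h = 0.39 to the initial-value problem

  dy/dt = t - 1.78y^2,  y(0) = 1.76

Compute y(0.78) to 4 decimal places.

-0.3440

Euler: y_{n+1} = y_n + h·f(t_n, y_n).
t=0.000000, y=1.760000: f=-5.513728 → y ← 1.760000 + 0.39·(-5.513728) = -0.390354
t=0.390000, y=-0.390354: f=0.118770 → y ← -0.390354 + 0.39·0.118770 = -0.344033
y(0.78) ≈ -0.3440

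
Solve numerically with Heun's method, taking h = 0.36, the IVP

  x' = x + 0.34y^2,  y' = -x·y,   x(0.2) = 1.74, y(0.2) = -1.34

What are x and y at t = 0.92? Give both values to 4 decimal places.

3.8065, -0.3384

Heun on (x,y): k1 = f(t_n, state_n); k2 = f(t_n + h, state_n + h·k1); state_{n+1} = state_n + (h/2)·(k1 + k2).
0.200000: (1.740000, -1.340000)
  k1 = (2.350504, 2.331600)
  predictor → (2.586181, -0.500624)
  k2 = (2.671394, 1.294704)
  → (2.643942, -0.687265)
0.560000: (2.643942, -0.687265)
  k1 = (2.804535, 1.817089)
  predictor → (3.653574, -0.033113)
  k2 = (3.653947, 0.120981)
  → (3.806468, -0.338413)
(x(0.92), y(0.92)) ≈ (3.8065, -0.3384)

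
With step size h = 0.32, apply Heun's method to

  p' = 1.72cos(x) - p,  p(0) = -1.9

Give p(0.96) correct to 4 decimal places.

Heun: k1 = f(x_n, p_n); k2 = f(x_n + h, p_n + h·k1); p_{n+1} = p_n + (h/2)·(k1 + k2).
x=0.000000, p=-1.900000:
  k1 = f(0.000000, -1.900000) = 3.620000
  k2 = f(0.320000, -0.741600) = 2.374285
  p ← -1.900000 + (0.32/2)·(3.620000 + 2.374285) = -0.940914
x=0.320000, p=-0.940914:
  k1 = f(0.320000, -0.940914) = 2.573599
  k2 = f(0.640000, -0.117363) = 1.496967
  p ← -0.940914 + (0.32/2)·(2.573599 + 1.496967) = -0.289624
x=0.640000, p=-0.289624:
  k1 = f(0.640000, -0.289624) = 1.669228
  k2 = f(0.960000, 0.244529) = 0.741925
  p ← -0.289624 + (0.32/2)·(1.669228 + 0.741925) = 0.096161
p(0.96) ≈ 0.0962

0.0962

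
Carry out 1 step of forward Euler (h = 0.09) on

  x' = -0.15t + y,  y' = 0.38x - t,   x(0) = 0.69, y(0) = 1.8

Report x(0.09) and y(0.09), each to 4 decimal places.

Euler on (x,y): x_{n+1} = x_n + h·x', y_{n+1} = y_n + h·y'.
0.000000: (0.690000, 1.800000); f=(1.800000, 0.262200) → (0.852000, 1.823598)
(x(0.09), y(0.09)) ≈ (0.8520, 1.8236)

0.8520, 1.8236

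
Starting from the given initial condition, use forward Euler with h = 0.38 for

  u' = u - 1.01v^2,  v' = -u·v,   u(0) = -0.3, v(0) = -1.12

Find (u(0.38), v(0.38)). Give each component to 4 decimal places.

-0.8954, -1.2477

Euler on (u,v): u_{n+1} = u_n + h·u', v_{n+1} = v_n + h·v'.
0.000000: (-0.300000, -1.120000); f=(-1.566944, -0.336000) → (-0.895439, -1.247680)
(u(0.38), v(0.38)) ≈ (-0.8954, -1.2477)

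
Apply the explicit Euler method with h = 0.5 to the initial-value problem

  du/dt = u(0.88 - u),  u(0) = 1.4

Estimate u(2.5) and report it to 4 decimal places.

0.8917

Euler: u_{n+1} = u_n + h·f(t_n, u_n).
t=0.000000, u=1.400000: f=-0.728000 → u ← 1.400000 + 0.5·(-0.728000) = 1.036000
t=0.500000, u=1.036000: f=-0.161616 → u ← 1.036000 + 0.5·(-0.161616) = 0.955192
t=1.000000, u=0.955192: f=-0.071823 → u ← 0.955192 + 0.5·(-0.071823) = 0.919281
t=1.500000, u=0.919281: f=-0.036110 → u ← 0.919281 + 0.5·(-0.036110) = 0.901226
t=2.000000, u=0.901226: f=-0.019129 → u ← 0.901226 + 0.5·(-0.019129) = 0.891661
u(2.5) ≈ 0.8917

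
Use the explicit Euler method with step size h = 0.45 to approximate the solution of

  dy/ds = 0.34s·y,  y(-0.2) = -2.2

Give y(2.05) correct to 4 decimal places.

Euler: y_{n+1} = y_n + h·f(s_n, y_n).
s=-0.200000, y=-2.200000: f=0.149600 → y ← -2.200000 + 0.45·0.149600 = -2.132680
s=0.250000, y=-2.132680: f=-0.181278 → y ← -2.132680 + 0.45·(-0.181278) = -2.214255
s=0.700000, y=-2.214255: f=-0.526993 → y ← -2.214255 + 0.45·(-0.526993) = -2.451402
s=1.150000, y=-2.451402: f=-0.958498 → y ← -2.451402 + 0.45·(-0.958498) = -2.882726
s=1.600000, y=-2.882726: f=-1.568203 → y ← -2.882726 + 0.45·(-1.568203) = -3.588417
y(2.05) ≈ -3.5884

-3.5884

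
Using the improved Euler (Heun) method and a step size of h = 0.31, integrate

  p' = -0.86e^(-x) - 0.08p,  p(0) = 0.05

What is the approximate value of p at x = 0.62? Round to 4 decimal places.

-0.3417

Heun: k1 = f(x_n, p_n); k2 = f(x_n + h, p_n + h·k1); p_{n+1} = p_n + (h/2)·(k1 + k2).
x=0.000000, p=0.050000:
  k1 = f(0.000000, 0.050000) = -0.864000
  k2 = f(0.310000, -0.217840) = -0.613337
  p ← 0.050000 + (0.31/2)·(-0.864000 + (-0.613337)) = -0.178987
x=0.310000, p=-0.178987:
  k1 = f(0.310000, -0.178987) = -0.616445
  k2 = f(0.620000, -0.370085) = -0.433025
  p ← -0.178987 + (0.31/2)·(-0.616445 + (-0.433025)) = -0.341655
p(0.62) ≈ -0.3417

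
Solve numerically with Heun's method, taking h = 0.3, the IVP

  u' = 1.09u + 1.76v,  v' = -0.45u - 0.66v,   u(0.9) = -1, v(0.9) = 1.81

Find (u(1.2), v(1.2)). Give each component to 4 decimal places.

Heun on (u,v): k1 = f(t_n, state_n); k2 = f(t_n + h, state_n + h·k1); state_{n+1} = state_n + (h/2)·(k1 + k2).
0.900000: (-1.000000, 1.810000)
  k1 = (2.095600, -0.744600)
  predictor → (-0.371320, 1.586620)
  k2 = (2.387712, -0.880075)
  → (-0.327503, 1.566299)
(u(1.2), v(1.2)) ≈ (-0.3275, 1.5663)

-0.3275, 1.5663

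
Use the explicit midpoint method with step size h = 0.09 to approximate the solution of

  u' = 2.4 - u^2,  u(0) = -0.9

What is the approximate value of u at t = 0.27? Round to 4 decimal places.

Midpoint: k1 = f(t_n, u_n); k2 = f(t_n + h/2, u_n + (h/2)·k1); u_{n+1} = u_n + h·k2.
t=0.000000, u=-0.900000:
  k1 = f(0.000000, -0.900000) = 1.590000
  k2 = f(0.045000, -0.828450) = 1.713671
  u ← -0.900000 + 0.09·1.713671 = -0.745770
t=0.090000, u=-0.745770:
  k1 = f(0.090000, -0.745770) = 1.843828
  k2 = f(0.135000, -0.662797) = 1.960700
  u ← -0.745770 + 0.09·1.960700 = -0.569307
t=0.180000, u=-0.569307:
  k1 = f(0.180000, -0.569307) = 2.075890
  k2 = f(0.225000, -0.475892) = 2.173527
  u ← -0.569307 + 0.09·2.173527 = -0.373689
u(0.27) ≈ -0.3737

-0.3737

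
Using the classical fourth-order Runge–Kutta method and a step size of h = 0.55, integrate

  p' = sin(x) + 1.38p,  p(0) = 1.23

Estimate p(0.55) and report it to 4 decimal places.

2.8169

RK4: k1 = f(x_n, p_n); k2 = f(x_n + h/2, p_n + (h/2)·k1); k3 = f(x_n + h/2, p_n + (h/2)·k2); k4 = f(x_n + h, p_n + h·k3); p_{n+1} = p_n + (h/6)·(k1 + 2k2 + 2k3 + k4).
x=0.000000, p=1.230000:
  k1 = f(0.000000, 1.230000) = 1.697400
  k2 = f(0.275000, 1.696785) = 2.613110
  k3 = f(0.275000, 1.948605) = 2.960622
  k4 = f(0.550000, 2.858342) = 4.467200
  p ← 1.230000 + (0.55/6)·(k1 + 2k2 + 2k3 + k4) = 2.816939
p(0.55) ≈ 2.8169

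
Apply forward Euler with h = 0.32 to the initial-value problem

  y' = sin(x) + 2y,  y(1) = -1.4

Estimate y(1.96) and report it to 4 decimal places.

-4.6235

Euler: y_{n+1} = y_n + h·f(x_n, y_n).
x=1.000000, y=-1.400000: f=-1.958529 → y ← -1.400000 + 0.32·(-1.958529) = -2.026729
x=1.320000, y=-2.026729: f=-3.084743 → y ← -2.026729 + 0.32·(-3.084743) = -3.013847
x=1.640000, y=-3.013847: f=-5.030088 → y ← -3.013847 + 0.32·(-5.030088) = -4.623475
y(1.96) ≈ -4.6235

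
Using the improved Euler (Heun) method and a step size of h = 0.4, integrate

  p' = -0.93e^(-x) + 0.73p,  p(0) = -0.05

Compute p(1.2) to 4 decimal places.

Heun: k1 = f(x_n, p_n); k2 = f(x_n + h, p_n + h·k1); p_{n+1} = p_n + (h/2)·(k1 + k2).
x=0.000000, p=-0.050000:
  k1 = f(0.000000, -0.050000) = -0.966500
  k2 = f(0.400000, -0.436600) = -0.942116
  p ← -0.050000 + (0.4/2)·(-0.966500 + (-0.942116)) = -0.431723
x=0.400000, p=-0.431723:
  k1 = f(0.400000, -0.431723) = -0.938556
  k2 = f(0.800000, -0.807145) = -1.007092
  p ← -0.431723 + (0.4/2)·(-0.938556 + (-1.007092)) = -0.820853
x=0.800000, p=-0.820853:
  k1 = f(0.800000, -0.820853) = -1.017098
  k2 = f(1.200000, -1.227692) = -1.176326
  p ← -0.820853 + (0.4/2)·(-1.017098 + (-1.176326)) = -1.259537
p(1.2) ≈ -1.2595

-1.2595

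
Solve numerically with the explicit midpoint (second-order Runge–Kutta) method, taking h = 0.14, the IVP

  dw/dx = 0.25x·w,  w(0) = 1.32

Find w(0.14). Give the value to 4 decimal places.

Midpoint: k1 = f(x_n, w_n); k2 = f(x_n + h/2, w_n + (h/2)·k1); w_{n+1} = w_n + h·k2.
x=0.000000, w=1.320000:
  k1 = f(0.000000, 1.320000) = 0.000000
  k2 = f(0.070000, 1.320000) = 0.023100
  w ← 1.320000 + 0.14·0.023100 = 1.323234
w(0.14) ≈ 1.3232

1.3232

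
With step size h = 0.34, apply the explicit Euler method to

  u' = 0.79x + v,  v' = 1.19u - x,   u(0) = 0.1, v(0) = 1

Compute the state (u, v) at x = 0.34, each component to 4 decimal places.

Euler on (u,v): u_{n+1} = u_n + h·u', v_{n+1} = v_n + h·v'.
0.000000: (0.100000, 1.000000); f=(1.000000, 0.119000) → (0.440000, 1.040460)
(u(0.34), v(0.34)) ≈ (0.4400, 1.0405)

0.4400, 1.0405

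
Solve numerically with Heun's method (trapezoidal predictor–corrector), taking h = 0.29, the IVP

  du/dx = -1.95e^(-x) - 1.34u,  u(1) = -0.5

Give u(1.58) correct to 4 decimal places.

-0.4389

Heun: k1 = f(x_n, u_n); k2 = f(x_n + h, u_n + h·k1); u_{n+1} = u_n + (h/2)·(k1 + k2).
x=1.000000, u=-0.500000:
  k1 = f(1.000000, -0.500000) = -0.047365
  k2 = f(1.290000, -0.513736) = 0.151628
  u ← -0.500000 + (0.29/2)·(-0.047365 + 0.151628) = -0.484882
x=1.290000, u=-0.484882:
  k1 = f(1.290000, -0.484882) = 0.112964
  k2 = f(1.580000, -0.452122) = 0.204193
  u ← -0.484882 + (0.29/2)·(0.112964 + 0.204193) = -0.438894
u(1.58) ≈ -0.4389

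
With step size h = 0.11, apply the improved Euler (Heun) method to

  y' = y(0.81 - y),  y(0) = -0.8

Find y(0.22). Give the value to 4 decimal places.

Heun: k1 = f(x_n, y_n); k2 = f(x_n + h, y_n + h·k1); y_{n+1} = y_n + (h/2)·(k1 + k2).
x=0.000000, y=-0.800000:
  k1 = f(0.000000, -0.800000) = -1.288000
  k2 = f(0.110000, -0.941680) = -1.649522
  y ← -0.800000 + (0.11/2)·(-1.288000 + (-1.649522)) = -0.961564
x=0.110000, y=-0.961564:
  k1 = f(0.110000, -0.961564) = -1.703471
  k2 = f(0.220000, -1.148946) = -2.250722
  y ← -0.961564 + (0.11/2)·(-1.703471 + (-2.250722)) = -1.179044
y(0.22) ≈ -1.1790

-1.1790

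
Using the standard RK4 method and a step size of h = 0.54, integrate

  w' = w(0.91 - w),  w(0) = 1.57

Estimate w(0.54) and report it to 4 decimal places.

RK4: k1 = f(s_n, w_n); k2 = f(s_n + h/2, w_n + (h/2)·k1); k3 = f(s_n + h/2, w_n + (h/2)·k2); k4 = f(s_n + h, w_n + h·k3); w_{n+1} = w_n + (h/6)·(k1 + 2k2 + 2k3 + k4).
s=0.000000, w=1.570000:
  k1 = f(0.000000, 1.570000) = -1.036200
  k2 = f(0.270000, 1.290226) = -0.490577
  k3 = f(0.270000, 1.437544) = -0.758368
  k4 = f(0.540000, 1.160481) = -0.290679
  w ← 1.570000 + (0.54/6)·(k1 + 2k2 + 2k3 + k4) = 1.225771
w(0.54) ≈ 1.2258

1.2258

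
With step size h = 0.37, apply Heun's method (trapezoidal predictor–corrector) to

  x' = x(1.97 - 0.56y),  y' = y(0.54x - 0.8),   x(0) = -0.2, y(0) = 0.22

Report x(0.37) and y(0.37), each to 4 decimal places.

Heun on (x,y): k1 = f(s_n, state_n); k2 = f(s_n + h, state_n + h·k1); state_{n+1} = state_n + (h/2)·(k1 + k2).
0.000000: (-0.200000, 0.220000)
  k1 = (-0.369360, -0.199760)
  predictor → (-0.336663, 0.146089)
  k2 = (-0.635684, -0.143430)
  → (-0.385933, 0.156510)
(x(0.37), y(0.37)) ≈ (-0.3859, 0.1565)

-0.3859, 0.1565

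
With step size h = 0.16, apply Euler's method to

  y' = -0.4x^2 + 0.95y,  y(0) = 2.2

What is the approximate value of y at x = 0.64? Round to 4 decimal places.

3.8502

Euler: y_{n+1} = y_n + h·f(x_n, y_n).
x=0.000000, y=2.200000: f=2.090000 → y ← 2.200000 + 0.16·2.090000 = 2.534400
x=0.160000, y=2.534400: f=2.397440 → y ← 2.534400 + 0.16·2.397440 = 2.917990
x=0.320000, y=2.917990: f=2.731131 → y ← 2.917990 + 0.16·2.731131 = 3.354971
x=0.480000, y=3.354971: f=3.095063 → y ← 3.354971 + 0.16·3.095063 = 3.850181
y(0.64) ≈ 3.8502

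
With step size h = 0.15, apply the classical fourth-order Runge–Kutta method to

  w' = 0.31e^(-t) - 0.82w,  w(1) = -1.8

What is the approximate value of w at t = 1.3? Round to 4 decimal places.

-1.3814

RK4: k1 = f(t_n, w_n); k2 = f(t_n + h/2, w_n + (h/2)·k1); k3 = f(t_n + h/2, w_n + (h/2)·k2); k4 = f(t_n + h, w_n + h·k3); w_{n+1} = w_n + (h/6)·(k1 + 2k2 + 2k3 + k4).
t=1.000000, w=-1.800000:
  k1 = f(1.000000, -1.800000) = 1.590043
  k2 = f(1.075000, -1.680747) = 1.484015
  k3 = f(1.075000, -1.688699) = 1.490535
  k4 = f(1.150000, -1.576420) = 1.390822
  w ← -1.800000 + (0.15/6)·(k1 + 2k2 + 2k3 + k4) = -1.576751
t=1.150000, w=-1.576751:
  k1 = f(1.150000, -1.576751) = 1.391093
  k2 = f(1.225000, -1.472419) = 1.298448
  k3 = f(1.225000, -1.479367) = 1.304146
  k4 = f(1.300000, -1.381129) = 1.217011
  w ← -1.576751 + (0.15/6)·(k1 + 2k2 + 2k3 + k4) = -1.381419
w(1.3) ≈ -1.3814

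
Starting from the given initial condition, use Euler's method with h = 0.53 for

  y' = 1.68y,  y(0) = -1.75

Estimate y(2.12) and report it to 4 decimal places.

Euler: y_{n+1} = y_n + h·f(x_n, y_n).
x=0.000000, y=-1.750000: f=-2.940000 → y ← -1.750000 + 0.53·(-2.940000) = -3.308200
x=0.530000, y=-3.308200: f=-5.557776 → y ← -3.308200 + 0.53·(-5.557776) = -6.253821
x=1.060000, y=-6.253821: f=-10.506420 → y ← -6.253821 + 0.53·(-10.506420) = -11.822224
x=1.590000, y=-11.822224: f=-19.861336 → y ← -11.822224 + 0.53·(-19.861336) = -22.348732
y(2.12) ≈ -22.3487

-22.3487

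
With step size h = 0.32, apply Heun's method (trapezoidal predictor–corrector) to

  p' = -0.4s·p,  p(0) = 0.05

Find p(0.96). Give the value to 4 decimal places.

Heun: k1 = f(s_n, p_n); k2 = f(s_n + h, p_n + h·k1); p_{n+1} = p_n + (h/2)·(k1 + k2).
s=0.000000, p=0.050000:
  k1 = f(0.000000, 0.050000) = 0.000000
  k2 = f(0.320000, 0.050000) = -0.006400
  p ← 0.050000 + (0.32/2)·(0.000000 + (-0.006400)) = 0.048976
s=0.320000, p=0.048976:
  k1 = f(0.320000, 0.048976) = -0.006269
  k2 = f(0.640000, 0.046970) = -0.012024
  p ← 0.048976 + (0.32/2)·(-0.006269 + (-0.012024)) = 0.046049
s=0.640000, p=0.046049:
  k1 = f(0.640000, 0.046049) = -0.011789
  k2 = f(0.960000, 0.042277) = -0.016234
  p ← 0.046049 + (0.32/2)·(-0.011789 + (-0.016234)) = 0.041565
p(0.96) ≈ 0.0416

0.0416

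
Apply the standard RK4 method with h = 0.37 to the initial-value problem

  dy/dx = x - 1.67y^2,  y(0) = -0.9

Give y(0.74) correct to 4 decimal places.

-25.6387

RK4: k1 = f(x_n, y_n); k2 = f(x_n + h/2, y_n + (h/2)·k1); k3 = f(x_n + h/2, y_n + (h/2)·k2); k4 = f(x_n + h, y_n + h·k3); y_{n+1} = y_n + (h/6)·(k1 + 2k2 + 2k3 + k4).
x=0.000000, y=-0.900000:
  k1 = f(0.000000, -0.900000) = -1.352700
  k2 = f(0.185000, -1.150250) = -2.024533
  k3 = f(0.185000, -1.274539) = -2.527830
  k4 = f(0.370000, -1.835297) = -5.255086
  y ← -0.900000 + (0.37/6)·(k1 + 2k2 + 2k3 + k4) = -1.868938
x=0.370000, y=-1.868938:
  k1 = f(0.370000, -1.868938) = -5.463193
  k2 = f(0.555000, -2.879629) = -13.293080
  k3 = f(0.555000, -4.328158) = -30.729028
  k4 = f(0.740000, -13.238679) = -291.948568
  y ← -1.868938 + (0.37/6)·(k1 + 2k2 + 2k3 + k4) = -25.638724
y(0.74) ≈ -25.6387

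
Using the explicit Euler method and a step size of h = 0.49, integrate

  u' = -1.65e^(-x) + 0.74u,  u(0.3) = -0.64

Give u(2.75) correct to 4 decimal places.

-6.6887

Euler: u_{n+1} = u_n + h·f(x_n, u_n).
x=0.300000, u=-0.640000: f=-1.695950 → u ← -0.640000 + 0.49·(-1.695950) = -1.471016
x=0.790000, u=-1.471016: f=-1.837395 → u ← -1.471016 + 0.49·(-1.837395) = -2.371339
x=1.280000, u=-2.371339: f=-2.213553 → u ← -2.371339 + 0.49·(-2.213553) = -3.455980
x=1.770000, u=-3.455980: f=-2.838475 → u ← -3.455980 + 0.49·(-2.838475) = -4.846833
x=2.260000, u=-4.846833: f=-3.758834 → u ← -4.846833 + 0.49·(-3.758834) = -6.688662
u(2.75) ≈ -6.6887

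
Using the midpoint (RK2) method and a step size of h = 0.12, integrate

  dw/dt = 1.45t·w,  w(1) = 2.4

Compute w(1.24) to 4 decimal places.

Midpoint: k1 = f(t_n, w_n); k2 = f(t_n + h/2, w_n + (h/2)·k1); w_{n+1} = w_n + h·k2.
t=1.000000, w=2.400000:
  k1 = f(1.000000, 2.400000) = 3.480000
  k2 = f(1.060000, 2.608800) = 4.009726
  w ← 2.400000 + 0.12·4.009726 = 2.881167
t=1.120000, w=2.881167:
  k1 = f(1.120000, 2.881167) = 4.679015
  k2 = f(1.180000, 3.161908) = 5.410025
  w ← 2.881167 + 0.12·5.410025 = 3.530370
w(1.24) ≈ 3.5304

3.5304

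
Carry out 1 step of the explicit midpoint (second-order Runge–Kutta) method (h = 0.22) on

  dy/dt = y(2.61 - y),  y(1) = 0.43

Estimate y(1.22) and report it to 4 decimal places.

0.6736

Midpoint: k1 = f(t_n, y_n); k2 = f(t_n + h/2, y_n + (h/2)·k1); y_{n+1} = y_n + h·k2.
t=1.000000, y=0.430000:
  k1 = f(1.000000, 0.430000) = 0.937400
  k2 = f(1.110000, 0.533114) = 1.107217
  y ← 0.430000 + 0.22·1.107217 = 0.673588
y(1.22) ≈ 0.6736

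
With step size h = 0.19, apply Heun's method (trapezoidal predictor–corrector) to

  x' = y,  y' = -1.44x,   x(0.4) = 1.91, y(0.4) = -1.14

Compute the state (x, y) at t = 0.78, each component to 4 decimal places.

Heun on (x,y): k1 = f(t_n, state_n); k2 = f(t_n + h, state_n + h·k1); state_{n+1} = state_n + (h/2)·(k1 + k2).
0.400000: (1.910000, -1.140000)
  k1 = (-1.140000, -2.750400)
  predictor → (1.693400, -1.662576)
  k2 = (-1.662576, -2.438496)
  → (1.643755, -1.632945)
0.590000: (1.643755, -1.632945)
  k1 = (-1.632945, -2.367008)
  predictor → (1.333496, -2.082677)
  k2 = (-2.082677, -1.920234)
  → (1.290771, -2.040233)
(x(0.78), y(0.78)) ≈ (1.2908, -2.0402)

1.2908, -2.0402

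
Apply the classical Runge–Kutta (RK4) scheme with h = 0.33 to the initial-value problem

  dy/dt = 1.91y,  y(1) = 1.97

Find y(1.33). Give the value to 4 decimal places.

RK4: k1 = f(t_n, y_n); k2 = f(t_n + h/2, y_n + (h/2)·k1); k3 = f(t_n + h/2, y_n + (h/2)·k2); k4 = f(t_n + h, y_n + h·k3); y_{n+1} = y_n + (h/6)·(k1 + 2k2 + 2k3 + k4).
t=1.000000, y=1.970000:
  k1 = f(1.000000, 1.970000) = 3.762700
  k2 = f(1.165000, 2.590845) = 4.948515
  k3 = f(1.165000, 2.786505) = 5.322224
  k4 = f(1.330000, 3.726334) = 7.117298
  y ← 1.970000 + (0.33/6)·(k1 + 2k2 + 2k3 + k4) = 3.698181
y(1.33) ≈ 3.6982

3.6982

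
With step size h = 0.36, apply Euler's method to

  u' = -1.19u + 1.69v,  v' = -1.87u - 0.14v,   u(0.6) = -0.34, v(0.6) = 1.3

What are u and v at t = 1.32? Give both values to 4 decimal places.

1.2313, 0.9880

Euler on (u,v): u_{n+1} = u_n + h·u', v_{n+1} = v_n + h·v'.
0.600000: (-0.340000, 1.300000); f=(2.601600, 0.453800) → (0.596576, 1.463368)
0.960000: (0.596576, 1.463368); f=(1.763166, -1.320469) → (1.231316, 0.987999)
(u(1.32), v(1.32)) ≈ (1.2313, 0.9880)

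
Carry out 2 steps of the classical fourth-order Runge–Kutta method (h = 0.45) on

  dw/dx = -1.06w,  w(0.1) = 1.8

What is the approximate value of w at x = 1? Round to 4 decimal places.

0.6938

RK4: k1 = f(x_n, w_n); k2 = f(x_n + h/2, w_n + (h/2)·k1); k3 = f(x_n + h/2, w_n + (h/2)·k2); k4 = f(x_n + h, w_n + h·k3); w_{n+1} = w_n + (h/6)·(k1 + 2k2 + 2k3 + k4).
x=0.100000, w=1.800000:
  k1 = f(0.100000, 1.800000) = -1.908000
  k2 = f(0.325000, 1.370700) = -1.452942
  k3 = f(0.325000, 1.473088) = -1.561473
  k4 = f(0.550000, 1.097337) = -1.163177
  w ← 1.800000 + (0.45/6)·(k1 + 2k2 + 2k3 + k4) = 1.117499
x=0.550000, w=1.117499:
  k1 = f(0.550000, 1.117499) = -1.184549
  k2 = f(0.775000, 0.850976) = -0.902034
  k3 = f(0.775000, 0.914542) = -0.969414
  k4 = f(1.000000, 0.681263) = -0.722139
  w ← 1.117499 + (0.45/6)·(k1 + 2k2 + 2k3 + k4) = 0.693781
w(1) ≈ 0.6938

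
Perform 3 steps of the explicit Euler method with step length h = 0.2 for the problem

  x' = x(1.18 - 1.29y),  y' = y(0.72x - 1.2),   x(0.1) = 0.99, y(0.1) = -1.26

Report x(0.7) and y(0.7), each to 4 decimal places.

Euler on (x,y): x_{n+1} = x_n + h·x', y_{n+1} = y_n + h·y'.
0.100000: (0.990000, -1.260000); f=(2.777346, 0.613872) → (1.545469, -1.137226)
0.300000: (1.545469, -1.137226); f=(4.090889, 0.099237) → (2.363647, -1.117378)
0.500000: (2.363647, -1.117378); f=(6.196107, -0.560729) → (3.602868, -1.229524)
(x(0.7), y(0.7)) ≈ (3.6029, -1.2295)

3.6029, -1.2295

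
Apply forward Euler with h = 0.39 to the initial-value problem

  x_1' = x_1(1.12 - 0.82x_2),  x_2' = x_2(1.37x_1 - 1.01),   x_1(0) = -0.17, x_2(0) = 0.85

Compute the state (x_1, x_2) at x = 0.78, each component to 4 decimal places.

-0.2568, 0.2191

Euler on (x_1,x_2): x_1_{n+1} = x_1_n + h·x_1', x_2_{n+1} = x_2_n + h·x_2'.
0.000000: (-0.170000, 0.850000); f=(-0.071910, -1.056465) → (-0.198045, 0.437979)
0.390000: (-0.198045, 0.437979); f=(-0.150684, -0.561191) → (-0.256812, 0.219114)
(x_1(0.78), x_2(0.78)) ≈ (-0.2568, 0.2191)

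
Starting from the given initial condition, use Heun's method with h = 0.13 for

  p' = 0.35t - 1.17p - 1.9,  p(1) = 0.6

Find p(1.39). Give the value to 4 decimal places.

-0.0795

Heun: k1 = f(t_n, p_n); k2 = f(t_n + h, p_n + h·k1); p_{n+1} = p_n + (h/2)·(k1 + k2).
t=1.000000, p=0.600000:
  k1 = f(1.000000, 0.600000) = -2.252000
  k2 = f(1.130000, 0.307240) = -1.863971
  p ← 0.600000 + (0.13/2)·(-2.252000 + (-1.863971)) = 0.332462
t=1.130000, p=0.332462:
  k1 = f(1.130000, 0.332462) = -1.893480
  k2 = f(1.260000, 0.086309) = -1.559982
  p ← 0.332462 + (0.13/2)·(-1.893480 + (-1.559982)) = 0.107987
t=1.260000, p=0.107987:
  k1 = f(1.260000, 0.107987) = -1.585345
  k2 = f(1.390000, -0.098108) = -1.298714
  p ← 0.107987 + (0.13/2)·(-1.585345 + (-1.298714)) = -0.079477
p(1.39) ≈ -0.0795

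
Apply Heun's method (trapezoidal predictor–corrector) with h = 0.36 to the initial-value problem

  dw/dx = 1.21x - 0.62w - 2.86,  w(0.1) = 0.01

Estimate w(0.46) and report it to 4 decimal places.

-0.7896

Heun: k1 = f(x_n, w_n); k2 = f(x_n + h, w_n + h·k1); w_{n+1} = w_n + (h/2)·(k1 + k2).
x=0.100000, w=0.010000:
  k1 = f(0.100000, 0.010000) = -2.745200
  k2 = f(0.460000, -0.978272) = -1.696871
  w ← 0.010000 + (0.36/2)·(-2.745200 + (-1.696871)) = -0.789573
w(0.46) ≈ -0.7896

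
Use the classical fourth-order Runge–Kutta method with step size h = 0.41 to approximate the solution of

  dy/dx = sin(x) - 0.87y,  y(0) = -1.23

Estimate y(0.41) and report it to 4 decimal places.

-0.7872

RK4: k1 = f(x_n, y_n); k2 = f(x_n + h/2, y_n + (h/2)·k1); k3 = f(x_n + h/2, y_n + (h/2)·k2); k4 = f(x_n + h, y_n + h·k3); y_{n+1} = y_n + (h/6)·(k1 + 2k2 + 2k3 + k4).
x=0.000000, y=-1.230000:
  k1 = f(0.000000, -1.230000) = 1.070100
  k2 = f(0.205000, -1.010630) = 1.082815
  k3 = f(0.205000, -1.008023) = 1.080547
  k4 = f(0.410000, -0.786976) = 1.083278
  y ← -1.230000 + (0.41/6)·(k1 + 2k2 + 2k3 + k4) = -0.787193
y(0.41) ≈ -0.7872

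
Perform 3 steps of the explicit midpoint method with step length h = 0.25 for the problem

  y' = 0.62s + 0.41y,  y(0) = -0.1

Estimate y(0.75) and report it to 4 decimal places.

0.0553

Midpoint: k1 = f(s_n, y_n); k2 = f(s_n + h/2, y_n + (h/2)·k1); y_{n+1} = y_n + h·k2.
s=0.000000, y=-0.100000:
  k1 = f(0.000000, -0.100000) = -0.041000
  k2 = f(0.125000, -0.105125) = 0.034399
  y ← -0.100000 + 0.25·0.034399 = -0.091400
s=0.250000, y=-0.091400:
  k1 = f(0.250000, -0.091400) = 0.117526
  k2 = f(0.375000, -0.076710) = 0.201049
  y ← -0.091400 + 0.25·0.201049 = -0.041138
s=0.500000, y=-0.041138:
  k1 = f(0.500000, -0.041138) = 0.293133
  k2 = f(0.625000, -0.004496) = 0.385656
  y ← -0.041138 + 0.25·0.385656 = 0.055276
y(0.75) ≈ 0.0553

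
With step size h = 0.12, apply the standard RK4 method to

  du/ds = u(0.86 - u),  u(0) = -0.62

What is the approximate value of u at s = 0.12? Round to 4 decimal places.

RK4: k1 = f(s_n, u_n); k2 = f(s_n + h/2, u_n + (h/2)·k1); k3 = f(s_n + h/2, u_n + (h/2)·k2); k4 = f(s_n + h, u_n + h·k3); u_{n+1} = u_n + (h/6)·(k1 + 2k2 + 2k3 + k4).
s=0.000000, u=-0.620000:
  k1 = f(0.000000, -0.620000) = -0.917600
  k2 = f(0.060000, -0.675056) = -1.036249
  k3 = f(0.060000, -0.682175) = -1.052033
  k4 = f(0.120000, -0.746244) = -1.198650
  u ← -0.620000 + (0.12/6)·(k1 + 2k2 + 2k3 + k4) = -0.745856
u(0.12) ≈ -0.7459

-0.7459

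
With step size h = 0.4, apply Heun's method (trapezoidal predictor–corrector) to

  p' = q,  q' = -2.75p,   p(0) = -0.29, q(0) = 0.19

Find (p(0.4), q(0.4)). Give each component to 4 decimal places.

Heun on (p,q): k1 = f(s_n, state_n); k2 = f(s_n + h, state_n + h·k1); state_{n+1} = state_n + (h/2)·(k1 + k2).
0.000000: (-0.290000, 0.190000)
  k1 = (0.190000, 0.797500)
  predictor → (-0.214000, 0.509000)
  k2 = (0.509000, 0.588500)
  → (-0.150200, 0.467200)
(p(0.4), q(0.4)) ≈ (-0.1502, 0.4672)

-0.1502, 0.4672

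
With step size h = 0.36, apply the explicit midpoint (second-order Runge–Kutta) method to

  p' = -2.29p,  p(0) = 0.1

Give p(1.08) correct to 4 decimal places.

0.0137

Midpoint: k1 = f(x_n, p_n); k2 = f(x_n + h/2, p_n + (h/2)·k1); p_{n+1} = p_n + h·k2.
x=0.000000, p=0.100000:
  k1 = f(0.000000, 0.100000) = -0.229000
  k2 = f(0.180000, 0.058780) = -0.134606
  p ← 0.100000 + 0.36·(-0.134606) = 0.051542
x=0.360000, p=0.051542:
  k1 = f(0.360000, 0.051542) = -0.118031
  k2 = f(0.540000, 0.030296) = -0.069378
  p ← 0.051542 + 0.36·(-0.069378) = 0.026566
x=0.720000, p=0.026566:
  k1 = f(0.720000, 0.026566) = -0.060835
  k2 = f(0.900000, 0.015615) = -0.035759
  p ← 0.026566 + 0.36·(-0.035759) = 0.013692
p(1.08) ≈ 0.0137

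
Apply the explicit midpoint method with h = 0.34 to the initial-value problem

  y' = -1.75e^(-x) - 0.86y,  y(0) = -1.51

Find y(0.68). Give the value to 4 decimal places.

Midpoint: k1 = f(x_n, y_n); k2 = f(x_n + h/2, y_n + (h/2)·k1); y_{n+1} = y_n + h·k2.
x=0.000000, y=-1.510000:
  k1 = f(0.000000, -1.510000) = -0.451400
  k2 = f(0.170000, -1.586738) = -0.111819
  y ← -1.510000 + 0.34·(-0.111819) = -1.548018
x=0.340000, y=-1.548018:
  k1 = f(0.340000, -1.548018) = 0.085698
  k2 = f(0.510000, -1.533450) = 0.267900
  y ← -1.548018 + 0.34·0.267900 = -1.456933
y(0.68) ≈ -1.4569

-1.4569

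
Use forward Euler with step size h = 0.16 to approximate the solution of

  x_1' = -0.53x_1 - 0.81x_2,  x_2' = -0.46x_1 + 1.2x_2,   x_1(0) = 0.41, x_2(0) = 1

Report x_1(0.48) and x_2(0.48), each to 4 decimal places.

Euler on (x_1,x_2): x_1_{n+1} = x_1_n + h·x_1', x_2_{n+1} = x_2_n + h·x_2'.
0.000000: (0.410000, 1.000000); f=(-1.027300, 1.011400) → (0.245632, 1.161824)
0.160000: (0.245632, 1.161824); f=(-1.071262, 1.281198) → (0.074230, 1.366816)
0.320000: (0.074230, 1.366816); f=(-1.146463, 1.606033) → (-0.109204, 1.623781)
(x_1(0.48), x_2(0.48)) ≈ (-0.1092, 1.6238)

-0.1092, 1.6238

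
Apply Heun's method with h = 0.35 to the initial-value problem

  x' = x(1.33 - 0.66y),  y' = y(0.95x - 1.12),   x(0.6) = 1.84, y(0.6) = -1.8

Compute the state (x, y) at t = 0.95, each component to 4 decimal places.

Heun on (x,y): k1 = f(t_n, state_n); k2 = f(t_n + h, state_n + h·k1); state_{n+1} = state_n + (h/2)·(k1 + k2).
0.600000: (1.840000, -1.800000)
  k1 = (4.633120, -1.130400)
  predictor → (3.461592, -2.195640)
  k2 = (9.620188, -4.761273)
  → (4.334329, -2.831043)
(x(0.95), y(0.95)) ≈ (4.3343, -2.8310)

4.3343, -2.8310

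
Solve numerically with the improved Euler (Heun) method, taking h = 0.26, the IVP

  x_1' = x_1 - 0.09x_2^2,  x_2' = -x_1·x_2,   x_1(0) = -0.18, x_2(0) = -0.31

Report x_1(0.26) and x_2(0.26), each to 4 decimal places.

Heun on (x_1,x_2): k1 = f(t_n, state_n); k2 = f(t_n + h, state_n + h·k1); state_{n+1} = state_n + (h/2)·(k1 + k2).
0.000000: (-0.180000, -0.310000)
  k1 = (-0.188649, -0.055800)
  predictor → (-0.229049, -0.324508)
  k2 = (-0.238526, -0.074328)
  → (-0.235533, -0.326917)
(x_1(0.26), x_2(0.26)) ≈ (-0.2355, -0.3269)

-0.2355, -0.3269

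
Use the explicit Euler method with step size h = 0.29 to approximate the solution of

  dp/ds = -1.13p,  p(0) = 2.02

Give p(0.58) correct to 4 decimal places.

Euler: p_{n+1} = p_n + h·f(s_n, p_n).
s=0.000000, p=2.020000: f=-2.282600 → p ← 2.020000 + 0.29·(-2.282600) = 1.358046
s=0.290000, p=1.358046: f=-1.534592 → p ← 1.358046 + 0.29·(-1.534592) = 0.913014
p(0.58) ≈ 0.9130

0.9130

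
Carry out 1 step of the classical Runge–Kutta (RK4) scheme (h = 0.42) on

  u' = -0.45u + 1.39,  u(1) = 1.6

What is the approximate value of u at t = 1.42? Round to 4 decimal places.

RK4: k1 = f(t_n, u_n); k2 = f(t_n + h/2, u_n + (h/2)·k1); k3 = f(t_n + h/2, u_n + (h/2)·k2); k4 = f(t_n + h, u_n + h·k3); u_{n+1} = u_n + (h/6)·(k1 + 2k2 + 2k3 + k4).
t=1.000000, u=1.600000:
  k1 = f(1.000000, 1.600000) = 0.670000
  k2 = f(1.210000, 1.740700) = 0.606685
  k3 = f(1.210000, 1.727404) = 0.612668
  k4 = f(1.420000, 1.857321) = 0.554206
  u ← 1.600000 + (0.42/6)·(k1 + 2k2 + 2k3 + k4) = 1.856404
u(1.42) ≈ 1.8564

1.8564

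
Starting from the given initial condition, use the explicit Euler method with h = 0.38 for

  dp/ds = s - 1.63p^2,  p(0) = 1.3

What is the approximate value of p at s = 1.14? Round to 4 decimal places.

Euler: p_{n+1} = p_n + h·f(s_n, p_n).
s=0.000000, p=1.300000: f=-2.754700 → p ← 1.300000 + 0.38·(-2.754700) = 0.253214
s=0.380000, p=0.253214: f=0.275489 → p ← 0.253214 + 0.38·0.275489 = 0.357900
s=0.760000, p=0.357900: f=0.551210 → p ← 0.357900 + 0.38·0.551210 = 0.567359
p(1.14) ≈ 0.5674

0.5674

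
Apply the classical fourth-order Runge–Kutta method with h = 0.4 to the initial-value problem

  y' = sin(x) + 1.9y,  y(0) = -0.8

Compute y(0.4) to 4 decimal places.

RK4: k1 = f(x_n, y_n); k2 = f(x_n + h/2, y_n + (h/2)·k1); k3 = f(x_n + h/2, y_n + (h/2)·k2); k4 = f(x_n + h, y_n + h·k3); y_{n+1} = y_n + (h/6)·(k1 + 2k2 + 2k3 + k4).
x=0.000000, y=-0.800000:
  k1 = f(0.000000, -0.800000) = -1.520000
  k2 = f(0.200000, -1.104000) = -1.898931
  k3 = f(0.200000, -1.179786) = -2.042924
  k4 = f(0.400000, -1.617170) = -2.683204
  y ← -0.800000 + (0.4/6)·(k1 + 2k2 + 2k3 + k4) = -1.605794
y(0.4) ≈ -1.6058

-1.6058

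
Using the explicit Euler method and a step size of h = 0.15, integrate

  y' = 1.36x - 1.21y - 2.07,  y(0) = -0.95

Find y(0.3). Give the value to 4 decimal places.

Euler: y_{n+1} = y_n + h·f(x_n, y_n).
x=0.000000, y=-0.950000: f=-0.920500 → y ← -0.950000 + 0.15·(-0.920500) = -1.088075
x=0.150000, y=-1.088075: f=-0.549429 → y ← -1.088075 + 0.15·(-0.549429) = -1.170489
y(0.3) ≈ -1.1705

-1.1705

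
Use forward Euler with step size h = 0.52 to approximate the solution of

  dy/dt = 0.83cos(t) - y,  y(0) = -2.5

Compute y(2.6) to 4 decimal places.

-0.1572

Euler: y_{n+1} = y_n + h·f(t_n, y_n).
t=0.000000, y=-2.500000: f=3.330000 → y ← -2.500000 + 0.52·3.330000 = -0.768400
t=0.520000, y=-0.768400: f=1.488690 → y ← -0.768400 + 0.52·1.488690 = 0.005719
t=1.040000, y=0.005719: f=0.414444 → y ← 0.005719 + 0.52·0.414444 = 0.221230
t=1.560000, y=0.221230: f=-0.212269 → y ← 0.221230 + 0.52·(-0.212269) = 0.110850
t=2.080000, y=0.110850: f=-0.515460 → y ← 0.110850 + 0.52·(-0.515460) = -0.157189
y(2.6) ≈ -0.1572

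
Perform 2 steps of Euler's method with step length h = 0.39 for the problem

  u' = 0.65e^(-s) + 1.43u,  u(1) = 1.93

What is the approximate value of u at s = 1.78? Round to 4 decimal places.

4.8914

Euler: u_{n+1} = u_n + h·f(s_n, u_n).
s=1.000000, u=1.930000: f=2.999022 → u ← 1.930000 + 0.39·2.999022 = 3.099618
s=1.390000, u=3.099618: f=4.594353 → u ← 3.099618 + 0.39·4.594353 = 4.891416
u(1.78) ≈ 4.8914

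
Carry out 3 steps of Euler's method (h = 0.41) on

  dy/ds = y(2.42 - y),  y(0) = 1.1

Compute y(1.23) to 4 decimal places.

Euler: y_{n+1} = y_n + h·f(s_n, y_n).
s=0.000000, y=1.100000: f=1.452000 → y ← 1.100000 + 0.41·1.452000 = 1.695320
s=0.410000, y=1.695320: f=1.228564 → y ← 1.695320 + 0.41·1.228564 = 2.199031
s=0.820000, y=2.199031: f=0.485917 → y ← 2.199031 + 0.41·0.485917 = 2.398257
y(1.23) ≈ 2.3983

2.3983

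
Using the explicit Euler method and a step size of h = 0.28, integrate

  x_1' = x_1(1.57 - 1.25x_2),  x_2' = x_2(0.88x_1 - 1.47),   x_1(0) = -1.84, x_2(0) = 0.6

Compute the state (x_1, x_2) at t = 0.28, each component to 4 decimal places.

-2.2625, 0.0810

Euler on (x_1,x_2): x_1_{n+1} = x_1_n + h·x_1', x_2_{n+1} = x_2_n + h·x_2'.
0.000000: (-1.840000, 0.600000); f=(-1.508800, -1.853520) → (-2.262464, 0.081014)
(x_1(0.28), x_2(0.28)) ≈ (-2.2625, 0.0810)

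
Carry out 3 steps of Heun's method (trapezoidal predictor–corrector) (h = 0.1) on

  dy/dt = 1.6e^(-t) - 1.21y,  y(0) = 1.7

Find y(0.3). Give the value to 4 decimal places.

Heun: k1 = f(t_n, y_n); k2 = f(t_n + h, y_n + h·k1); y_{n+1} = y_n + (h/2)·(k1 + k2).
t=0.000000, y=1.700000:
  k1 = f(0.000000, 1.700000) = -0.457000
  k2 = f(0.100000, 1.654300) = -0.553963
  y ← 1.700000 + (0.1/2)·(-0.457000 + (-0.553963)) = 1.649452
t=0.100000, y=1.649452:
  k1 = f(0.100000, 1.649452) = -0.548097
  k2 = f(0.200000, 1.594642) = -0.619548
  y ← 1.649452 + (0.1/2)·(-0.548097 + (-0.619548)) = 1.591070
t=0.200000, y=1.591070:
  k1 = f(0.200000, 1.591070) = -0.615225
  k2 = f(0.300000, 1.529547) = -0.665443
  y ← 1.591070 + (0.1/2)·(-0.615225 + (-0.665443)) = 1.527036
y(0.3) ≈ 1.5270

1.5270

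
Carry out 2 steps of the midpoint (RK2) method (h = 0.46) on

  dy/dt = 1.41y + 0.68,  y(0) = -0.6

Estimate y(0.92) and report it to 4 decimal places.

-0.8891

Midpoint: k1 = f(t_n, y_n); k2 = f(t_n + h/2, y_n + (h/2)·k1); y_{n+1} = y_n + h·k2.
t=0.000000, y=-0.600000:
  k1 = f(0.000000, -0.600000) = -0.166000
  k2 = f(0.230000, -0.638180) = -0.219834
  y ← -0.600000 + 0.46·(-0.219834) = -0.701124
t=0.460000, y=-0.701124:
  k1 = f(0.460000, -0.701124) = -0.308584
  k2 = f(0.690000, -0.772098) = -0.408658
  y ← -0.701124 + 0.46·(-0.408658) = -0.889106
y(0.92) ≈ -0.8891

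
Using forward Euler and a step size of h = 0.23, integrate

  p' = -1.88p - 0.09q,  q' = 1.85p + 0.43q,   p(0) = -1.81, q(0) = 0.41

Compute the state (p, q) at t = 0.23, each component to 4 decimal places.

Euler on (p,q): p_{n+1} = p_n + h·p', q_{n+1} = q_n + h·q'.
0.000000: (-1.810000, 0.410000); f=(3.365900, -3.172200) → (-1.035843, -0.319606)
(p(0.23), q(0.23)) ≈ (-1.0358, -0.3196)

-1.0358, -0.3196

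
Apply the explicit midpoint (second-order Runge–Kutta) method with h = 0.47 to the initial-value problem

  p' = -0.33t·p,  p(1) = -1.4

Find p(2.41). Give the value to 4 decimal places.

-0.6296

Midpoint: k1 = f(t_n, p_n); k2 = f(t_n + h/2, p_n + (h/2)·k1); p_{n+1} = p_n + h·k2.
t=1.000000, p=-1.400000:
  k1 = f(1.000000, -1.400000) = 0.462000
  k2 = f(1.235000, -1.291430) = 0.526322
  p ← -1.400000 + 0.47·0.526322 = -1.152629
t=1.470000, p=-1.152629:
  k1 = f(1.470000, -1.152629) = 0.559140
  k2 = f(1.705000, -1.021231) = 0.574595
  p ← -1.152629 + 0.47·0.574595 = -0.882569
t=1.940000, p=-0.882569:
  k1 = f(1.940000, -0.882569) = 0.565020
  k2 = f(2.175000, -0.749789) = 0.538161
  p ← -0.882569 + 0.47·0.538161 = -0.629633
p(2.41) ≈ -0.6296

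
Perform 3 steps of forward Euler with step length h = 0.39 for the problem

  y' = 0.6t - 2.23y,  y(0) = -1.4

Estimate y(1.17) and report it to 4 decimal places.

0.1913

Euler: y_{n+1} = y_n + h·f(t_n, y_n).
t=0.000000, y=-1.400000: f=3.122000 → y ← -1.400000 + 0.39·3.122000 = -0.182420
t=0.390000, y=-0.182420: f=0.640797 → y ← -0.182420 + 0.39·0.640797 = 0.067491
t=0.780000, y=0.067491: f=0.317496 → y ← 0.067491 + 0.39·0.317496 = 0.191314
y(1.17) ≈ 0.1913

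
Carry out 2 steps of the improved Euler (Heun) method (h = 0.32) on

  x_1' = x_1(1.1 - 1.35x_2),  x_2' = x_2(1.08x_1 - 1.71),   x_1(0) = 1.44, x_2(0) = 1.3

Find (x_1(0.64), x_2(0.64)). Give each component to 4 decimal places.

1.0514, 0.9906

Heun on (x_1,x_2): k1 = f(s_n, state_n); k2 = f(s_n + h, state_n + h·k1); state_{n+1} = state_n + (h/2)·(k1 + k2).
0.000000: (1.440000, 1.300000)
  k1 = (-0.943200, -0.201240)
  predictor → (1.138176, 1.235603)
  k2 = (-0.646557, -0.594041)
  → (1.185639, 1.172755)
0.320000: (1.185639, 1.172755)
  k1 = (-0.572924, -0.503710)
  predictor → (1.002303, 1.011568)
  k2 = (-0.266228, -0.634771)
  → (1.051375, 0.990598)
(x_1(0.64), x_2(0.64)) ≈ (1.0514, 0.9906)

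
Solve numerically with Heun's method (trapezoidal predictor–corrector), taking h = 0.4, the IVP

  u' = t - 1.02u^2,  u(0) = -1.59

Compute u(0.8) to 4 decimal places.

Heun: k1 = f(t_n, u_n); k2 = f(t_n + h, u_n + h·k1); u_{n+1} = u_n + (h/2)·(k1 + k2).
t=0.000000, u=-1.590000:
  k1 = f(0.000000, -1.590000) = -2.578662
  k2 = f(0.400000, -2.621465) = -6.609519
  u ← -1.590000 + (0.4/2)·(-2.578662 + (-6.609519)) = -3.427636
t=0.400000, u=-3.427636:
  k1 = f(0.400000, -3.427636) = -11.583664
  k2 = f(0.800000, -8.061102) = -65.480991
  u ← -3.427636 + (0.4/2)·(-11.583664 + (-65.480991)) = -18.840567
u(0.8) ≈ -18.8406

-18.8406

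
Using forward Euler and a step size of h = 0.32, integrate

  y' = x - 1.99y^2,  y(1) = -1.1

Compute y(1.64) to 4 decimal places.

-2.6591

Euler: y_{n+1} = y_n + h·f(x_n, y_n).
x=1.000000, y=-1.100000: f=-1.407900 → y ← -1.100000 + 0.32·(-1.407900) = -1.550528
x=1.320000, y=-1.550528: f=-3.464233 → y ← -1.550528 + 0.32·(-3.464233) = -2.659082
y(1.64) ≈ -2.6591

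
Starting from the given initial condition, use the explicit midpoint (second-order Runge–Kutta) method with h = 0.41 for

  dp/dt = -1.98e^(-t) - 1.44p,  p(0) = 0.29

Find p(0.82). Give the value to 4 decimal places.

Midpoint: k1 = f(t_n, p_n); k2 = f(t_n + h/2, p_n + (h/2)·k1); p_{n+1} = p_n + h·k2.
t=0.000000, p=0.290000:
  k1 = f(0.000000, 0.290000) = -2.397600
  k2 = f(0.205000, -0.201508) = -1.322830
  p ← 0.290000 + 0.41·(-1.322830) = -0.252360
t=0.410000, p=-0.252360:
  k1 = f(0.410000, -0.252360) = -0.950629
  k2 = f(0.615000, -0.447239) = -0.426444
  p ← -0.252360 + 0.41·(-0.426444) = -0.427203
p(0.82) ≈ -0.4272

-0.4272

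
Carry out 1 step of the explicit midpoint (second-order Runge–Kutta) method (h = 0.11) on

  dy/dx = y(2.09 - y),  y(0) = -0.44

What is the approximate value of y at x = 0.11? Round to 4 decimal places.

Midpoint: k1 = f(x_n, y_n); k2 = f(x_n + h/2, y_n + (h/2)·k1); y_{n+1} = y_n + h·k2.
x=0.000000, y=-0.440000:
  k1 = f(0.000000, -0.440000) = -1.113200
  k2 = f(0.055000, -0.501226) = -1.298790
  y ← -0.440000 + 0.11·(-1.298790) = -0.582867
y(0.11) ≈ -0.5829

-0.5829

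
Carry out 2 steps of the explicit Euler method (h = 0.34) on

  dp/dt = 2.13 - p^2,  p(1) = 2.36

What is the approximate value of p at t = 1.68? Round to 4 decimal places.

Euler: p_{n+1} = p_n + h·f(t_n, p_n).
t=1.000000, p=2.360000: f=-3.439600 → p ← 2.360000 + 0.34·(-3.439600) = 1.190536
t=1.340000, p=1.190536: f=0.712624 → p ← 1.190536 + 0.34·0.712624 = 1.432828
p(1.68) ≈ 1.4328

1.4328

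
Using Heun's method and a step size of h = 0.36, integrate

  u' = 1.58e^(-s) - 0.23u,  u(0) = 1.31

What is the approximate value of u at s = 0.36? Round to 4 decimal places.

1.6653

Heun: k1 = f(s_n, u_n); k2 = f(s_n + h, u_n + h·k1); u_{n+1} = u_n + (h/2)·(k1 + k2).
s=0.000000, u=1.310000:
  k1 = f(0.000000, 1.310000) = 1.278700
  k2 = f(0.360000, 1.770332) = 0.695152
  u ← 1.310000 + (0.36/2)·(1.278700 + 0.695152) = 1.665293
u(0.36) ≈ 1.6653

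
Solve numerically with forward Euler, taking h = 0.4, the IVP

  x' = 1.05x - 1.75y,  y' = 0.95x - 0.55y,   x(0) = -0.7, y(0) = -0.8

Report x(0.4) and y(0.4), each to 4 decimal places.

-0.4340, -0.8900

Euler on (x,y): x_{n+1} = x_n + h·x', y_{n+1} = y_n + h·y'.
0.000000: (-0.700000, -0.800000); f=(0.665000, -0.225000) → (-0.434000, -0.890000)
(x(0.4), y(0.4)) ≈ (-0.4340, -0.8900)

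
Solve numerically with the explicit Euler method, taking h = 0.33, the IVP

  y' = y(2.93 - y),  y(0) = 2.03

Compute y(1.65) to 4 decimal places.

2.9300

Euler: y_{n+1} = y_n + h·f(x_n, y_n).
x=0.000000, y=2.030000: f=1.827000 → y ← 2.030000 + 0.33·1.827000 = 2.632910
x=0.330000, y=2.632910: f=0.782211 → y ← 2.632910 + 0.33·0.782211 = 2.891040
x=0.660000, y=2.891040: f=0.112636 → y ← 2.891040 + 0.33·0.112636 = 2.928210
x=0.990000, y=2.928210: f=0.005243 → y ← 2.928210 + 0.33·0.005243 = 2.929940
x=1.320000, y=2.929940: f=0.000177 → y ← 2.929940 + 0.33·0.000177 = 2.929998
y(1.65) ≈ 2.9300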